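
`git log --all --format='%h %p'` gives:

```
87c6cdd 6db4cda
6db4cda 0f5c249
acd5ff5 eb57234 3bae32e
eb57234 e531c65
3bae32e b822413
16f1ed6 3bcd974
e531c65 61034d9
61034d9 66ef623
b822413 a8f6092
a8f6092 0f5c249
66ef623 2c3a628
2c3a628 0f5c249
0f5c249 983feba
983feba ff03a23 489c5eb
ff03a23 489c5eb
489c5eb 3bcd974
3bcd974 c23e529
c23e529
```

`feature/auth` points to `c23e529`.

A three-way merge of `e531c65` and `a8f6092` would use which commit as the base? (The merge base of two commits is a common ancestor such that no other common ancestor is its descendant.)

0f5c249

Ancestors of e531c65: {0f5c249, 2c3a628, 3bcd974, 489c5eb, 61034d9, 66ef623, 983feba, c23e529, e531c65, ff03a23}.
Ancestors of a8f6092: {0f5c249, 3bcd974, 489c5eb, 983feba, a8f6092, c23e529, ff03a23}.
Common ancestors: {0f5c249, 3bcd974, 489c5eb, 983feba, c23e529, ff03a23}.
Among these, 0f5c249 is not an ancestor of any other common ancestor — it is the merge base.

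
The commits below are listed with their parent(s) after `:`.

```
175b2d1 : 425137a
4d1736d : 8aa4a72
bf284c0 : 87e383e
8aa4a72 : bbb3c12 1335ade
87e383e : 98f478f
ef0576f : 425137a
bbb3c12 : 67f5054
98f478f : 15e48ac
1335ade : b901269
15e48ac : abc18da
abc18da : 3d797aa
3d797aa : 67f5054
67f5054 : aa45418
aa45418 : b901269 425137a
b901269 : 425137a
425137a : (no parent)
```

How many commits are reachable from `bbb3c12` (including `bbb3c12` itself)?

Walking parent pointers from bbb3c12: reachable set = {425137a, 67f5054, aa45418, b901269, bbb3c12}.
That is 5 commits.

5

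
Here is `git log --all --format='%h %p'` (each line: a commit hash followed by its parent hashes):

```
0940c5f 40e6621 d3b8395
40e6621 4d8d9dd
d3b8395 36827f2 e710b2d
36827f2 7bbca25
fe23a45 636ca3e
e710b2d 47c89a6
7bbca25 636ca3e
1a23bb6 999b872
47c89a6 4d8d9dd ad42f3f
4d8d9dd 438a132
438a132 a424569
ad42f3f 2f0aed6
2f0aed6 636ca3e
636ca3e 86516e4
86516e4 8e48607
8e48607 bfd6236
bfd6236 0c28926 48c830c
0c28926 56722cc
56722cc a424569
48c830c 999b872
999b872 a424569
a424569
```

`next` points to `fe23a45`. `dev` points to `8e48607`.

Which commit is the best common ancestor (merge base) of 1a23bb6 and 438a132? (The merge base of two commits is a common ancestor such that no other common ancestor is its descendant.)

a424569

Ancestors of 1a23bb6: {1a23bb6, 999b872, a424569}.
Ancestors of 438a132: {438a132, a424569}.
Common ancestors: {a424569}.
The only common ancestor is a424569, so it is the merge base.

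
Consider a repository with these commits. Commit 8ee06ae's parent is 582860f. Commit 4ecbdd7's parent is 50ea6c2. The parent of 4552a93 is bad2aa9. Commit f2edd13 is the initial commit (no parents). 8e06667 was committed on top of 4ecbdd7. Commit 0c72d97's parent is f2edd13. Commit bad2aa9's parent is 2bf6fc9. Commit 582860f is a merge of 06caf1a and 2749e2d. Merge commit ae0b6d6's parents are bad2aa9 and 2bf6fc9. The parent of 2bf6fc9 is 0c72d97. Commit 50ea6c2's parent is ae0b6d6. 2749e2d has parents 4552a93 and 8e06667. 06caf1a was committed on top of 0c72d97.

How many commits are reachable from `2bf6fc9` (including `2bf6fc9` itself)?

Walking parent pointers from 2bf6fc9: reachable set = {0c72d97, 2bf6fc9, f2edd13}.
That is 3 commits.

3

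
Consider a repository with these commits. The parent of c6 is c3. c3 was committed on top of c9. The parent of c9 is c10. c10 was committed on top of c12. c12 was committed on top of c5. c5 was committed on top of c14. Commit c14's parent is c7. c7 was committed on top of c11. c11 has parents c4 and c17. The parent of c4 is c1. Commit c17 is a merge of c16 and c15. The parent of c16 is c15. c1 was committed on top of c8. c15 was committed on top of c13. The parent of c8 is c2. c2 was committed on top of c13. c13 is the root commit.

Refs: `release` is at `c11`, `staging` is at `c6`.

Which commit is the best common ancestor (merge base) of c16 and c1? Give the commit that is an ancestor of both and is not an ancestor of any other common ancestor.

c13

Ancestors of c16: {c13, c15, c16}.
Ancestors of c1: {c1, c13, c2, c8}.
Common ancestors: {c13}.
The only common ancestor is c13, so it is the merge base.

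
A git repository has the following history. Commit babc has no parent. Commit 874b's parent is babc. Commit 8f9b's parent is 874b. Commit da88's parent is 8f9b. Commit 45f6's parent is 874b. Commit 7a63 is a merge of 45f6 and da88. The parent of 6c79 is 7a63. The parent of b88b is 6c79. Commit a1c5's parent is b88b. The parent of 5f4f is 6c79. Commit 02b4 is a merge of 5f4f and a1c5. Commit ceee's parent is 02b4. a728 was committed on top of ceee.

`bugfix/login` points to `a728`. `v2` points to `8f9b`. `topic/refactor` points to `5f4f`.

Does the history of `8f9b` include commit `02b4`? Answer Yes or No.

No

Ancestors of 8f9b: {874b, 8f9b, babc}.
02b4 is not in that set, so it is not an ancestor of 8f9b.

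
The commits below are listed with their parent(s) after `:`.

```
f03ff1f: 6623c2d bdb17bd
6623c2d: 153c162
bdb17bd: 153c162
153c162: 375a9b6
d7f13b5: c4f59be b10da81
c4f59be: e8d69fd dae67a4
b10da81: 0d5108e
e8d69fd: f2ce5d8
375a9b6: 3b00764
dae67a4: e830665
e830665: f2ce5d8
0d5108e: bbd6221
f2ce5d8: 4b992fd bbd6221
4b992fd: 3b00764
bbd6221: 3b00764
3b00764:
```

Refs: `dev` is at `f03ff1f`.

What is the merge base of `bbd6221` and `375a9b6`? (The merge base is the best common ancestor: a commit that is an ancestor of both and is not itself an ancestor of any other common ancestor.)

Ancestors of bbd6221: {3b00764, bbd6221}.
Ancestors of 375a9b6: {375a9b6, 3b00764}.
Common ancestors: {3b00764}.
The only common ancestor is 3b00764, so it is the merge base.

3b00764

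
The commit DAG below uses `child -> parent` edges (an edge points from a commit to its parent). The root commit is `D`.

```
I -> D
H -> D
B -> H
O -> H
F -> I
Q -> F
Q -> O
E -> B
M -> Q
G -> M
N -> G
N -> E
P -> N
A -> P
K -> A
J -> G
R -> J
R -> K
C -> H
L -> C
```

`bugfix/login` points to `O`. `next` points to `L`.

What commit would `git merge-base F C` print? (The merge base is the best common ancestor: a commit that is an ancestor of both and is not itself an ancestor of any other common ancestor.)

D

Ancestors of F: {D, F, I}.
Ancestors of C: {C, D, H}.
Common ancestors: {D}.
The only common ancestor is D, so it is the merge base.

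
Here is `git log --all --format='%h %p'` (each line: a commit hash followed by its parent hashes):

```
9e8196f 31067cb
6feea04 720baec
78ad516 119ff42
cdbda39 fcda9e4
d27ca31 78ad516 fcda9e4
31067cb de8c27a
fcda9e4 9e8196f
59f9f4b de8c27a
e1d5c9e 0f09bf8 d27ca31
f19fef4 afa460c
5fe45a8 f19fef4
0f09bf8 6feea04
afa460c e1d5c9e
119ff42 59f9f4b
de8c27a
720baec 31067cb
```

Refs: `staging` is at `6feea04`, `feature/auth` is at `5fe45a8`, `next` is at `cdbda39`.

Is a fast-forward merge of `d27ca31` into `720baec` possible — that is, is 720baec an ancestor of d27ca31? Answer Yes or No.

A fast-forward from 720baec to d27ca31 is possible iff 720baec is an ancestor of d27ca31.
Ancestors of d27ca31: {119ff42, 31067cb, 59f9f4b, 78ad516, 9e8196f, d27ca31, de8c27a, fcda9e4}.
720baec is not among them, so fast-forward is not possible.

No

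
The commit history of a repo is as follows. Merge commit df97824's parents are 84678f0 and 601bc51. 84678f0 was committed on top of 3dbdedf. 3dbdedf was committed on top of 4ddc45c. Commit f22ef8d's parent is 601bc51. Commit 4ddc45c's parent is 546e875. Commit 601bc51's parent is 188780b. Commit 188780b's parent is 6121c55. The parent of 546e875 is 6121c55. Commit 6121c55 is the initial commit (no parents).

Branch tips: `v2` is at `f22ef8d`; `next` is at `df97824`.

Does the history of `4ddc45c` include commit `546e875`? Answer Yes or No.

Ancestors of 4ddc45c (commits reachable by following parents): {4ddc45c, 546e875, 6121c55}.
546e875 is in that set, so it is an ancestor of 4ddc45c.

Yes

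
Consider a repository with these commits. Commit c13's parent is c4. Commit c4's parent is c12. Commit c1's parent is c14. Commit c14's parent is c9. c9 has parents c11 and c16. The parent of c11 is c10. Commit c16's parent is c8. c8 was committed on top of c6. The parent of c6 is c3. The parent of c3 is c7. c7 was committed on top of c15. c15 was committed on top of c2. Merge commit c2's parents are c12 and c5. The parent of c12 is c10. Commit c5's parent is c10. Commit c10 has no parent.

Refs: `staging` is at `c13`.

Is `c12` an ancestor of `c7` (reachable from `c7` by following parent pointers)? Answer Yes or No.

Ancestors of c7 (commits reachable by following parents): {c10, c12, c15, c2, c5, c7}.
c12 is in that set, so it is an ancestor of c7.

Yes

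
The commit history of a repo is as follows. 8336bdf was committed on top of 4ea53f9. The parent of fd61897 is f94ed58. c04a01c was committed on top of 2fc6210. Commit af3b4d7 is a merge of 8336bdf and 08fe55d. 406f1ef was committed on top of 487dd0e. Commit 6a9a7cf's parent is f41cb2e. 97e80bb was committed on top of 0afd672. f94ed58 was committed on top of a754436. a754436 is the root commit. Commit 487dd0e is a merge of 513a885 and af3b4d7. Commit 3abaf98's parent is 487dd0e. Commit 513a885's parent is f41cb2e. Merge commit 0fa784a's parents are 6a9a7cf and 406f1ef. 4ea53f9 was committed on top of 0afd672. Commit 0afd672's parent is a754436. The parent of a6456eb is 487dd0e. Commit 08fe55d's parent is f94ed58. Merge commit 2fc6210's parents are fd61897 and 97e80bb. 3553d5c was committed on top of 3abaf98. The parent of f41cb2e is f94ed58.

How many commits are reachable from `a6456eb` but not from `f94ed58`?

9

Reachable from a6456eb: {08fe55d, 0afd672, 487dd0e, 4ea53f9, 513a885, 8336bdf, a6456eb, a754436, af3b4d7, f41cb2e, f94ed58}.
Reachable from f94ed58: {a754436, f94ed58}.
In a6456eb's history but not f94ed58's: {08fe55d, 0afd672, 487dd0e, 4ea53f9, 513a885, 8336bdf, a6456eb, af3b4d7, f41cb2e} — 9 commits.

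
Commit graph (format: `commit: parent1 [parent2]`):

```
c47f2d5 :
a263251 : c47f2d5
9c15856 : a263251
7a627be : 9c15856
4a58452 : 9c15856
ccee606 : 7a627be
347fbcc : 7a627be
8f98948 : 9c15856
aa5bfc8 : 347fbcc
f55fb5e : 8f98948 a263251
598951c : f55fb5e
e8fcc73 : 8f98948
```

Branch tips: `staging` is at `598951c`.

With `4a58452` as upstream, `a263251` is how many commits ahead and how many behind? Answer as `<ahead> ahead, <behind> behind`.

Reachable from a263251: {a263251, c47f2d5}.
Reachable from 4a58452: {4a58452, 9c15856, a263251, c47f2d5}.
Only in a263251's history (ahead): {} — 0.
Only in 4a58452's history (behind): {4a58452, 9c15856} — 2.

0 ahead, 2 behind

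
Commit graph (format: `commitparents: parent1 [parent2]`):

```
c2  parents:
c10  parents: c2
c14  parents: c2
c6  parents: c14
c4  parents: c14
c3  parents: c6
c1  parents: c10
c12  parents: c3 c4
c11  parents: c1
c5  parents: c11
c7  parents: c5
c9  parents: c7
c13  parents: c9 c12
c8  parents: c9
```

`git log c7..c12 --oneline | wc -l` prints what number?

Reachable from c12: {c12, c14, c2, c3, c4, c6}.
Reachable from c7: {c1, c10, c11, c2, c5, c7}.
In c12's history but not c7's: {c12, c14, c3, c4, c6} — 5 commits.

5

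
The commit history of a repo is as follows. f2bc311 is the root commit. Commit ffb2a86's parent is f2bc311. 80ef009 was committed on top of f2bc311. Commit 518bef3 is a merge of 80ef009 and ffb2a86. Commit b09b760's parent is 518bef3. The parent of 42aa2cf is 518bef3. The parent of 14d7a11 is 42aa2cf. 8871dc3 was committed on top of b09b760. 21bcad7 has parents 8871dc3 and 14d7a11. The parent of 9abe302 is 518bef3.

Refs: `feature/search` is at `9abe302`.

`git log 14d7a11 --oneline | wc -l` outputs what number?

Walking parent pointers from 14d7a11: reachable set = {14d7a11, 42aa2cf, 518bef3, 80ef009, f2bc311, ffb2a86}.
That is 6 commits.

6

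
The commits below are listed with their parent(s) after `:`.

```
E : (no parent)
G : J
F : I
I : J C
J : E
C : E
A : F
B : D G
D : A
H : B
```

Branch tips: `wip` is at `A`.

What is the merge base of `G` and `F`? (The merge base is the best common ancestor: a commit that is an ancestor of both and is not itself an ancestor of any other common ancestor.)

J

Ancestors of G: {E, G, J}.
Ancestors of F: {C, E, F, I, J}.
Common ancestors: {E, J}.
Among these, J is not an ancestor of any other common ancestor — it is the merge base.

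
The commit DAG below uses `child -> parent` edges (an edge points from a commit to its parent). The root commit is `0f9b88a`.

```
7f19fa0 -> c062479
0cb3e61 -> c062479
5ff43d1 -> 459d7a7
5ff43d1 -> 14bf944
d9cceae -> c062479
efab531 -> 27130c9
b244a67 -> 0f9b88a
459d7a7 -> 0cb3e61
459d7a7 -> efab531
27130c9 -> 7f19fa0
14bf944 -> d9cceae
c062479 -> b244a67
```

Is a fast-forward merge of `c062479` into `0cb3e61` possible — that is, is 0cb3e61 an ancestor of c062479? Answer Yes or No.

No

A fast-forward from 0cb3e61 to c062479 is possible iff 0cb3e61 is an ancestor of c062479.
Ancestors of c062479: {0f9b88a, b244a67, c062479}.
0cb3e61 is not among them, so fast-forward is not possible.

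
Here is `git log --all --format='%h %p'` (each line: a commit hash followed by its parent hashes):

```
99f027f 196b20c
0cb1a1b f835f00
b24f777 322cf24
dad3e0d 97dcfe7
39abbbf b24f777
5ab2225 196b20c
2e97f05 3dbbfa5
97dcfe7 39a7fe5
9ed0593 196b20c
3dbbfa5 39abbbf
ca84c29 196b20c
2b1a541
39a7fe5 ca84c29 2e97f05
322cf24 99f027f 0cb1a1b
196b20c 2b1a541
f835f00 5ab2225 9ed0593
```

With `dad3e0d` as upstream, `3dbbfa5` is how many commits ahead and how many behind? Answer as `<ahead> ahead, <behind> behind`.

Reachable from 3dbbfa5: {0cb1a1b, 196b20c, 2b1a541, 322cf24, 39abbbf, 3dbbfa5, 5ab2225, 99f027f, 9ed0593, b24f777, f835f00}.
Reachable from dad3e0d: {0cb1a1b, 196b20c, 2b1a541, 2e97f05, 322cf24, 39a7fe5, 39abbbf, 3dbbfa5, 5ab2225, 97dcfe7, 99f027f, 9ed0593, b24f777, ca84c29, dad3e0d, f835f00}.
Only in 3dbbfa5's history (ahead): {} — 0.
Only in dad3e0d's history (behind): {2e97f05, 39a7fe5, 97dcfe7, ca84c29, dad3e0d} — 5.

0 ahead, 5 behind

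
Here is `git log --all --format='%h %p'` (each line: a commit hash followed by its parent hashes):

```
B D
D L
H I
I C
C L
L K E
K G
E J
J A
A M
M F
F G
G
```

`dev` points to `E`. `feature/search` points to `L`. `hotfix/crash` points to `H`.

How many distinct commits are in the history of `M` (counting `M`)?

3

Walking parent pointers from M: reachable set = {F, G, M}.
That is 3 commits.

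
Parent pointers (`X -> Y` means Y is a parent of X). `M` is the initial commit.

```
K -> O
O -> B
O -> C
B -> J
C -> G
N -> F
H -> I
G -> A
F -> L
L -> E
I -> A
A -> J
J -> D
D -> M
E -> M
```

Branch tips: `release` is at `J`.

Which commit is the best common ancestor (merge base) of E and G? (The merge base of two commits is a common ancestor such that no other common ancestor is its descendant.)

Ancestors of E: {E, M}.
Ancestors of G: {A, D, G, J, M}.
Common ancestors: {M}.
The only common ancestor is M, so it is the merge base.

M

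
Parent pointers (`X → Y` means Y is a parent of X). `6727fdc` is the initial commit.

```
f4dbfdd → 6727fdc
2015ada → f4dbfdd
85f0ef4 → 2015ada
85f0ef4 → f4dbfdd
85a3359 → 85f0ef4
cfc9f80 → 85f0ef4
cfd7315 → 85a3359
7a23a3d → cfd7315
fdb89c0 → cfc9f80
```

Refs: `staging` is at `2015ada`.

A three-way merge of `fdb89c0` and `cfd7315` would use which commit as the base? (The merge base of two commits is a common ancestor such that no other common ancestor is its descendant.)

Ancestors of fdb89c0: {2015ada, 6727fdc, 85f0ef4, cfc9f80, f4dbfdd, fdb89c0}.
Ancestors of cfd7315: {2015ada, 6727fdc, 85a3359, 85f0ef4, cfd7315, f4dbfdd}.
Common ancestors: {2015ada, 6727fdc, 85f0ef4, f4dbfdd}.
Among these, 85f0ef4 is not an ancestor of any other common ancestor — it is the merge base.

85f0ef4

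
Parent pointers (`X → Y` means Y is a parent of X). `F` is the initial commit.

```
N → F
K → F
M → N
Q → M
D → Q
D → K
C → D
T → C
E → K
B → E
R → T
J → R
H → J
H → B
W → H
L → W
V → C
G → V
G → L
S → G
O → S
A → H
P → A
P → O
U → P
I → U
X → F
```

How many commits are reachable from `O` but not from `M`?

Reachable from O: {B, C, D, E, F, G, H, J, K, L, M, N, O, Q, R, S, T, V, W}.
Reachable from M: {F, M, N}.
In O's history but not M's: {B, C, D, E, G, H, J, K, L, O, Q, R, S, T, V, W} — 16 commits.

16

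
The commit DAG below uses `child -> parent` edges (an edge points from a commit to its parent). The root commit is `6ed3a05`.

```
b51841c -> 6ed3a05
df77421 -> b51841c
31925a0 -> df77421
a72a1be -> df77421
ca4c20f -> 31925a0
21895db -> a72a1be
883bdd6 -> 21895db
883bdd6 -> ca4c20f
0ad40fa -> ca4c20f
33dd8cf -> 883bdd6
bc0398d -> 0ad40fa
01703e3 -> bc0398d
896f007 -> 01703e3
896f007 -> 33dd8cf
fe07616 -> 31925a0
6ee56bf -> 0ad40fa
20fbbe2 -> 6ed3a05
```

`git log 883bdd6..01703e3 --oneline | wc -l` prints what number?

3

Reachable from 01703e3: {01703e3, 0ad40fa, 31925a0, 6ed3a05, b51841c, bc0398d, ca4c20f, df77421}.
Reachable from 883bdd6: {21895db, 31925a0, 6ed3a05, 883bdd6, a72a1be, b51841c, ca4c20f, df77421}.
In 01703e3's history but not 883bdd6's: {01703e3, 0ad40fa, bc0398d} — 3 commits.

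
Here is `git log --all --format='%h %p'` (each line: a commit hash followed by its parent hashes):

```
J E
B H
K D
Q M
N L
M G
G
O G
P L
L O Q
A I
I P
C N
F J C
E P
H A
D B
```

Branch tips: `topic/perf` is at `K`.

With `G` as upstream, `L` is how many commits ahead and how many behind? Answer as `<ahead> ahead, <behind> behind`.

4 ahead, 0 behind

Reachable from L: {G, L, M, O, Q}.
Reachable from G: {G}.
Only in L's history (ahead): {L, M, O, Q} — 4.
Only in G's history (behind): {} — 0.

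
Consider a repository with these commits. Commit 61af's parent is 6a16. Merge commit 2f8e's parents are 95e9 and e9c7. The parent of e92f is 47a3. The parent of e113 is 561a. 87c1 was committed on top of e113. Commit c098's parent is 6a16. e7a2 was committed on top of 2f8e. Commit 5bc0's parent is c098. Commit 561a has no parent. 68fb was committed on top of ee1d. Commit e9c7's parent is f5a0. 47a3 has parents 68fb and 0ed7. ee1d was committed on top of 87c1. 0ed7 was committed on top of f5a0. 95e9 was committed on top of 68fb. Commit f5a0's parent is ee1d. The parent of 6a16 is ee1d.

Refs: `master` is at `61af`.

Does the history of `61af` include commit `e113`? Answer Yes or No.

Yes

Ancestors of 61af (commits reachable by following parents): {561a, 61af, 6a16, 87c1, e113, ee1d}.
e113 is in that set, so it is an ancestor of 61af.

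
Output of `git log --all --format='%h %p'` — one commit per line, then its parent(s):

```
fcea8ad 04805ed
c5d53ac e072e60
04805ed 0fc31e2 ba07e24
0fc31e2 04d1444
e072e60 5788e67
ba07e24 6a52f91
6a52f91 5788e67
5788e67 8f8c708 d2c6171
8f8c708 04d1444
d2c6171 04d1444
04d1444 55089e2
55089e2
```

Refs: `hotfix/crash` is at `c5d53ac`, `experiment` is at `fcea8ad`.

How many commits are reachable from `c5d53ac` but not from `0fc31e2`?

5

Reachable from c5d53ac: {04d1444, 55089e2, 5788e67, 8f8c708, c5d53ac, d2c6171, e072e60}.
Reachable from 0fc31e2: {04d1444, 0fc31e2, 55089e2}.
In c5d53ac's history but not 0fc31e2's: {5788e67, 8f8c708, c5d53ac, d2c6171, e072e60} — 5 commits.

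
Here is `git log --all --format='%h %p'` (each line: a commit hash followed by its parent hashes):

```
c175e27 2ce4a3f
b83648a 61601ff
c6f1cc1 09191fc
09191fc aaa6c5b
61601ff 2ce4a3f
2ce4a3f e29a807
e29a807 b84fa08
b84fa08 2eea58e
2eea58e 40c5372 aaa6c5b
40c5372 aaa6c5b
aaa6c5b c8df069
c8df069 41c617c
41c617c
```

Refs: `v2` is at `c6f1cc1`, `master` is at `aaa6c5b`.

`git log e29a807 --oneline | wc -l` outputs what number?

Walking parent pointers from e29a807: reachable set = {2eea58e, 40c5372, 41c617c, aaa6c5b, b84fa08, c8df069, e29a807}.
That is 7 commits.

7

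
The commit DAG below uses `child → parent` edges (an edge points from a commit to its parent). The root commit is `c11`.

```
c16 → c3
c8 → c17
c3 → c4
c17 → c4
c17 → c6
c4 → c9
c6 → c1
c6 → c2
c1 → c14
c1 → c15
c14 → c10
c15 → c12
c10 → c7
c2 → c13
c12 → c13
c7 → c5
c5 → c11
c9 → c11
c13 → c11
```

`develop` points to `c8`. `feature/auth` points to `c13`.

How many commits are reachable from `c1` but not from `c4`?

Reachable from c1: {c1, c10, c11, c12, c13, c14, c15, c5, c7}.
Reachable from c4: {c11, c4, c9}.
In c1's history but not c4's: {c1, c10, c12, c13, c14, c15, c5, c7} — 8 commits.

8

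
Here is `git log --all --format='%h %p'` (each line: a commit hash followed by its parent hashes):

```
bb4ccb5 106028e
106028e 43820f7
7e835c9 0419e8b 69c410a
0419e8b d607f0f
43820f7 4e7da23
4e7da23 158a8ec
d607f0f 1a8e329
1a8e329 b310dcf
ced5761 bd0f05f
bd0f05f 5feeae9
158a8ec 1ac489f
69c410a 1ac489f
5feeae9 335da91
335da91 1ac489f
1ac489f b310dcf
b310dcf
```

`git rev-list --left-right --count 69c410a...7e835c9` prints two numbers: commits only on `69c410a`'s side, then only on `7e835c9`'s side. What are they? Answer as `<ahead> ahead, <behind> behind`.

0 ahead, 4 behind

Reachable from 69c410a: {1ac489f, 69c410a, b310dcf}.
Reachable from 7e835c9: {0419e8b, 1a8e329, 1ac489f, 69c410a, 7e835c9, b310dcf, d607f0f}.
Only in 69c410a's history (ahead): {} — 0.
Only in 7e835c9's history (behind): {0419e8b, 1a8e329, 7e835c9, d607f0f} — 4.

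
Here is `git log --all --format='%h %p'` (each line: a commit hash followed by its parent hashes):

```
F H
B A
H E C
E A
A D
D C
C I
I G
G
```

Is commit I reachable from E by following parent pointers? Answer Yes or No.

Yes

Ancestors of E (commits reachable by following parents): {A, C, D, E, G, I}.
I is in that set, so it is an ancestor of E.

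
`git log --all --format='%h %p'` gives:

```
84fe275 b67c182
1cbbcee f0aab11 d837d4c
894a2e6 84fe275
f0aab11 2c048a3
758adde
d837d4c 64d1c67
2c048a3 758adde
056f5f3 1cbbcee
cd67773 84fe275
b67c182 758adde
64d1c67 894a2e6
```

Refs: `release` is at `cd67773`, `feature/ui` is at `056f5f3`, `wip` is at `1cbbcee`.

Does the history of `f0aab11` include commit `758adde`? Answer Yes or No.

Yes

Ancestors of f0aab11 (commits reachable by following parents): {2c048a3, 758adde, f0aab11}.
758adde is in that set, so it is an ancestor of f0aab11.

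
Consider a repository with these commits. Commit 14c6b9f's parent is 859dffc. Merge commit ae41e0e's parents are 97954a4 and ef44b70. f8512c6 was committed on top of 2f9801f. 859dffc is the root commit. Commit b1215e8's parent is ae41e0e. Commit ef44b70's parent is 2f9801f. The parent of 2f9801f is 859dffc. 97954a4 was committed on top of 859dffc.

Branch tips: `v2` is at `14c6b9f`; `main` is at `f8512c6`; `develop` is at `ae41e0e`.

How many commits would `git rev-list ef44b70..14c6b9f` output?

Reachable from 14c6b9f: {14c6b9f, 859dffc}.
Reachable from ef44b70: {2f9801f, 859dffc, ef44b70}.
In 14c6b9f's history but not ef44b70's: {14c6b9f} — 1 commit.

1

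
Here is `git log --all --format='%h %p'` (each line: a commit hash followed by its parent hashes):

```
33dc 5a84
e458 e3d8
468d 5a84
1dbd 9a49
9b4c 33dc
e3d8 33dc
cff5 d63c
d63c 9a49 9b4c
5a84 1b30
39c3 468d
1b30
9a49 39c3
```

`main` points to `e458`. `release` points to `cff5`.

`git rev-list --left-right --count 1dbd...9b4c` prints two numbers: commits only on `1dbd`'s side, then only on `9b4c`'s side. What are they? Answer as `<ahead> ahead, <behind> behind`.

4 ahead, 2 behind

Reachable from 1dbd: {1b30, 1dbd, 39c3, 468d, 5a84, 9a49}.
Reachable from 9b4c: {1b30, 33dc, 5a84, 9b4c}.
Only in 1dbd's history (ahead): {1dbd, 39c3, 468d, 9a49} — 4.
Only in 9b4c's history (behind): {33dc, 9b4c} — 2.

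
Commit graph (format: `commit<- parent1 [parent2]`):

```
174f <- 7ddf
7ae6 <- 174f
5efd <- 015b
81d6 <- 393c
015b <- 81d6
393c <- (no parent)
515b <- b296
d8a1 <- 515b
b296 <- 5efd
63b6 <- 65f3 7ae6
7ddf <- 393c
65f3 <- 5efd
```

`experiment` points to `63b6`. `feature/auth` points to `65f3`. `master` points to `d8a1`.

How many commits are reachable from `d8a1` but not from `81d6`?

Reachable from d8a1: {015b, 393c, 515b, 5efd, 81d6, b296, d8a1}.
Reachable from 81d6: {393c, 81d6}.
In d8a1's history but not 81d6's: {015b, 515b, 5efd, b296, d8a1} — 5 commits.

5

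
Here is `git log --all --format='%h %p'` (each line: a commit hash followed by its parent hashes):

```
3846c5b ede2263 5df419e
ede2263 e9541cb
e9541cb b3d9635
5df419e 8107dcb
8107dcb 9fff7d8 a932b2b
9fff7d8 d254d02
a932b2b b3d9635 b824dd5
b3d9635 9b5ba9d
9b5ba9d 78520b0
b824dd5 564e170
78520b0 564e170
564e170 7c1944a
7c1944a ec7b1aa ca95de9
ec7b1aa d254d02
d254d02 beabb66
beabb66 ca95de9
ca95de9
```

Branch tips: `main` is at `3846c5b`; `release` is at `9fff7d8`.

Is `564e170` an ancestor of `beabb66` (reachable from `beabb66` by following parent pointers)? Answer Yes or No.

Ancestors of beabb66: {beabb66, ca95de9}.
564e170 is not in that set, so it is not an ancestor of beabb66.

No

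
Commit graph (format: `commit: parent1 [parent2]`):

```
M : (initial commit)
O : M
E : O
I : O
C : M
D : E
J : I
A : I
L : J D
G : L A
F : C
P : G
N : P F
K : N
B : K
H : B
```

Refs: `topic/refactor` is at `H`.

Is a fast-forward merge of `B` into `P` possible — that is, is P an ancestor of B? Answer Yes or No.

A fast-forward from P to B is possible iff P is an ancestor of B.
Ancestors of B: {A, B, C, D, E, F, G, I, J, K, L, M, N, O, P}.
P is among them, so fast-forward is possible.

Yes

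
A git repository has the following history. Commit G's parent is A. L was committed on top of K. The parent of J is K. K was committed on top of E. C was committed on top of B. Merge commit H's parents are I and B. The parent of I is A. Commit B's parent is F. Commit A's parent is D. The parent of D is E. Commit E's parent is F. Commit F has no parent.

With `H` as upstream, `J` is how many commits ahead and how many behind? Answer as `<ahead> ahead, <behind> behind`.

2 ahead, 5 behind

Reachable from J: {E, F, J, K}.
Reachable from H: {A, B, D, E, F, H, I}.
Only in J's history (ahead): {J, K} — 2.
Only in H's history (behind): {A, B, D, H, I} — 5.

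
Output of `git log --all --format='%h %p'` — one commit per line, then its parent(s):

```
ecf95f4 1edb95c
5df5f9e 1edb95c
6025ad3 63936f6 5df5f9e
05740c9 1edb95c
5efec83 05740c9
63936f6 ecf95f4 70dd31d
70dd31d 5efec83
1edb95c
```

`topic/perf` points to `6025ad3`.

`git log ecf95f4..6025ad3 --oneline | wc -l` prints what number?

6

Reachable from 6025ad3: {05740c9, 1edb95c, 5df5f9e, 5efec83, 6025ad3, 63936f6, 70dd31d, ecf95f4}.
Reachable from ecf95f4: {1edb95c, ecf95f4}.
In 6025ad3's history but not ecf95f4's: {05740c9, 5df5f9e, 5efec83, 6025ad3, 63936f6, 70dd31d} — 6 commits.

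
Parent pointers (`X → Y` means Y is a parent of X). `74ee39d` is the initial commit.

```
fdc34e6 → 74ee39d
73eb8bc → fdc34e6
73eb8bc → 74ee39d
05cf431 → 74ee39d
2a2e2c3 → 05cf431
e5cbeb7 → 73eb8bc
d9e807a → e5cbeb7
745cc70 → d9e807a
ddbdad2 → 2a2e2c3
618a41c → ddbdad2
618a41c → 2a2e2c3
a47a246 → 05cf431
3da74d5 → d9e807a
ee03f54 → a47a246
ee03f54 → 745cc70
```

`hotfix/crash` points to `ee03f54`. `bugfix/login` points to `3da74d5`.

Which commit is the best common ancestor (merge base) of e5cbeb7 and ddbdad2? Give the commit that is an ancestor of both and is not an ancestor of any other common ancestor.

Ancestors of e5cbeb7: {73eb8bc, 74ee39d, e5cbeb7, fdc34e6}.
Ancestors of ddbdad2: {05cf431, 2a2e2c3, 74ee39d, ddbdad2}.
Common ancestors: {74ee39d}.
The only common ancestor is 74ee39d, so it is the merge base.

74ee39d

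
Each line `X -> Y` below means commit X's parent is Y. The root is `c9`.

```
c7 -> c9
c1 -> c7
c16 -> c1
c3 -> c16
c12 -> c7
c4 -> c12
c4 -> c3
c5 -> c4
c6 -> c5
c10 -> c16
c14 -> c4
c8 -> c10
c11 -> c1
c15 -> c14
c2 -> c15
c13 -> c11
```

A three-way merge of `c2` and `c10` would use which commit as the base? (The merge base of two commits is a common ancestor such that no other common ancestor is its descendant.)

Ancestors of c2: {c1, c12, c14, c15, c16, c2, c3, c4, c7, c9}.
Ancestors of c10: {c1, c10, c16, c7, c9}.
Common ancestors: {c1, c16, c7, c9}.
Among these, c16 is not an ancestor of any other common ancestor — it is the merge base.

c16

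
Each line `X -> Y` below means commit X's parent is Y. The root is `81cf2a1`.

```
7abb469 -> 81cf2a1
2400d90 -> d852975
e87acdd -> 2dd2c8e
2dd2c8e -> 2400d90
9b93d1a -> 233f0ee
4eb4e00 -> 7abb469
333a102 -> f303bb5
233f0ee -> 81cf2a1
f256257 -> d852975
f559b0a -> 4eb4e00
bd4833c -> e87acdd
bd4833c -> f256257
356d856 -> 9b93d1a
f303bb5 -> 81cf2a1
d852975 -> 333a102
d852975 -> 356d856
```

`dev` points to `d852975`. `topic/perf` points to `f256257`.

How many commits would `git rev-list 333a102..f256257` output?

5

Reachable from f256257: {233f0ee, 333a102, 356d856, 81cf2a1, 9b93d1a, d852975, f256257, f303bb5}.
Reachable from 333a102: {333a102, 81cf2a1, f303bb5}.
In f256257's history but not 333a102's: {233f0ee, 356d856, 9b93d1a, d852975, f256257} — 5 commits.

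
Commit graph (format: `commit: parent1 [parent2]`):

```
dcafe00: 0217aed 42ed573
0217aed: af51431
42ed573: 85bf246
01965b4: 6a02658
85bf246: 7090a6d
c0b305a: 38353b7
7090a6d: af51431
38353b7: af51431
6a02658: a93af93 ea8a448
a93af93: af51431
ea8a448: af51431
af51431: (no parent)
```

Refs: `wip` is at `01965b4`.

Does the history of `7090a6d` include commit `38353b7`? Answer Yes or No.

Ancestors of 7090a6d: {7090a6d, af51431}.
38353b7 is not in that set, so it is not an ancestor of 7090a6d.

No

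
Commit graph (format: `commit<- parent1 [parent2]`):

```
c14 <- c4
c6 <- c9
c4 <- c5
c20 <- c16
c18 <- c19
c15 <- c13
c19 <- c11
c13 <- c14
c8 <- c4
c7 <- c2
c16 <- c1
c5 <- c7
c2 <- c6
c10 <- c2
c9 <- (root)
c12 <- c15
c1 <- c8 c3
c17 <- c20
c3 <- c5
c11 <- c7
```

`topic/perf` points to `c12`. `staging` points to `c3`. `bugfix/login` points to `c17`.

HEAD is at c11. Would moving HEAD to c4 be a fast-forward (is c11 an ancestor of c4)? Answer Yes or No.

No

A fast-forward from c11 to c4 is possible iff c11 is an ancestor of c4.
Ancestors of c4: {c2, c4, c5, c6, c7, c9}.
c11 is not among them, so fast-forward is not possible.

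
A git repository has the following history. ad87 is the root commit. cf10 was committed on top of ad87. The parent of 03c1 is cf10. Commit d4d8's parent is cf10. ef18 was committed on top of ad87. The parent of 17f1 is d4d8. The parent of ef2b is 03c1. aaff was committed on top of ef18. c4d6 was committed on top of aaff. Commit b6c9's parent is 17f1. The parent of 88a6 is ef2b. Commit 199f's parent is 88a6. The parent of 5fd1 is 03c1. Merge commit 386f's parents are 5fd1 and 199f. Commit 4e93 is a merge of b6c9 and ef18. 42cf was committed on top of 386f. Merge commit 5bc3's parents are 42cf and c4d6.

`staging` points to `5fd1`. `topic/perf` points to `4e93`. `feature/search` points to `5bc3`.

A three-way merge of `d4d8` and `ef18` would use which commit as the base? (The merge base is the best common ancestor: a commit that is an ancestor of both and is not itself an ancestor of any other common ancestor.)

ad87

Ancestors of d4d8: {ad87, cf10, d4d8}.
Ancestors of ef18: {ad87, ef18}.
Common ancestors: {ad87}.
The only common ancestor is ad87, so it is the merge base.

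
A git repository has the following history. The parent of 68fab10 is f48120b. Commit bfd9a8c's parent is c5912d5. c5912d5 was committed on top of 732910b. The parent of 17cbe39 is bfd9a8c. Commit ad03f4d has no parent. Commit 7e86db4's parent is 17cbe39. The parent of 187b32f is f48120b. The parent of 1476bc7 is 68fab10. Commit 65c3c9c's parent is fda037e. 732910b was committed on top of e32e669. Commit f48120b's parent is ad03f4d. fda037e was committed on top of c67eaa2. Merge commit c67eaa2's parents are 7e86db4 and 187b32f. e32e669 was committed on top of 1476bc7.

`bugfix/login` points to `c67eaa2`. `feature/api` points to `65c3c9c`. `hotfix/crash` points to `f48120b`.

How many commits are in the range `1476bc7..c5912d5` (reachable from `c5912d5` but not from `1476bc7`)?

3

Reachable from c5912d5: {1476bc7, 68fab10, 732910b, ad03f4d, c5912d5, e32e669, f48120b}.
Reachable from 1476bc7: {1476bc7, 68fab10, ad03f4d, f48120b}.
In c5912d5's history but not 1476bc7's: {732910b, c5912d5, e32e669} — 3 commits.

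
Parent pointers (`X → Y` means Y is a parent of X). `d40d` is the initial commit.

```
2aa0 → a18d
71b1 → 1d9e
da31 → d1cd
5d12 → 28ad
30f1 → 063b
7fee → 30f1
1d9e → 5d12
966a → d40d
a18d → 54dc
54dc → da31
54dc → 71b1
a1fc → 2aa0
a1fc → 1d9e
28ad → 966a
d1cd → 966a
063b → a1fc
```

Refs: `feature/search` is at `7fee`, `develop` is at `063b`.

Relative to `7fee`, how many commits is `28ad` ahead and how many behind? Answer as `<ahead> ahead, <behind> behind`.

Reachable from 28ad: {28ad, 966a, d40d}.
Reachable from 7fee: {063b, 1d9e, 28ad, 2aa0, 30f1, 54dc, 5d12, 71b1, 7fee, 966a, a18d, a1fc, d1cd, d40d, da31}.
Only in 28ad's history (ahead): {} — 0.
Only in 7fee's history (behind): {063b, 1d9e, 2aa0, 30f1, 54dc, 5d12, 71b1, 7fee, a18d, a1fc, d1cd, da31} — 12.

0 ahead, 12 behind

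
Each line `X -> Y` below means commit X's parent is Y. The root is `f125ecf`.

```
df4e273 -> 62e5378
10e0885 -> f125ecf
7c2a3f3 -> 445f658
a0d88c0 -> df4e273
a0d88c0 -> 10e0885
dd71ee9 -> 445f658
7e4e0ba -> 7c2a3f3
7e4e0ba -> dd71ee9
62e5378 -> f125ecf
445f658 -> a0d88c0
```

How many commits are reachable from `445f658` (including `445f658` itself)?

Walking parent pointers from 445f658: reachable set = {10e0885, 445f658, 62e5378, a0d88c0, df4e273, f125ecf}.
That is 6 commits.

6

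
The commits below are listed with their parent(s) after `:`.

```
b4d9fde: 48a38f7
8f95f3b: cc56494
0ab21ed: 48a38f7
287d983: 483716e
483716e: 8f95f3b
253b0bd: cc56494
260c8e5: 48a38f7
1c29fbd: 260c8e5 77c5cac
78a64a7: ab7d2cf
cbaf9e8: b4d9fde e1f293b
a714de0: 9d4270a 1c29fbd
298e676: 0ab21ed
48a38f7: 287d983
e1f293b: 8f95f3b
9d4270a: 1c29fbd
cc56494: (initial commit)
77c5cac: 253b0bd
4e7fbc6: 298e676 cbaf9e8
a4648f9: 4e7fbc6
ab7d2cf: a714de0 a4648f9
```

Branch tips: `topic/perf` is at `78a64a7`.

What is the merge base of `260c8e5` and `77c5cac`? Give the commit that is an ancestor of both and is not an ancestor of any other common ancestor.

Ancestors of 260c8e5: {260c8e5, 287d983, 483716e, 48a38f7, 8f95f3b, cc56494}.
Ancestors of 77c5cac: {253b0bd, 77c5cac, cc56494}.
Common ancestors: {cc56494}.
The only common ancestor is cc56494, so it is the merge base.

cc56494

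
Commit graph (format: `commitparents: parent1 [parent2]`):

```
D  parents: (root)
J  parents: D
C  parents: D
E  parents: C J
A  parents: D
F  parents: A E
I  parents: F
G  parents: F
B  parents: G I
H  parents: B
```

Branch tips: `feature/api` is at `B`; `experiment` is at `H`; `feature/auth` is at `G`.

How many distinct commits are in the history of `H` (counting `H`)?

Walking parent pointers from H: reachable set = {A, B, C, D, E, F, G, H, I, J}.
That is 10 commits.

10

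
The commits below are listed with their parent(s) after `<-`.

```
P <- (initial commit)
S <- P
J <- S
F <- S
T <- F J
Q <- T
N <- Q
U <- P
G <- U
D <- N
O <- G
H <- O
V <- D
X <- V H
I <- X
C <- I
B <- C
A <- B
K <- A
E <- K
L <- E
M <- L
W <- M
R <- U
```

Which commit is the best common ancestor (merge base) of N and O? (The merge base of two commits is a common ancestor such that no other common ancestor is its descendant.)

P

Ancestors of N: {F, J, N, P, Q, S, T}.
Ancestors of O: {G, O, P, U}.
Common ancestors: {P}.
The only common ancestor is P, so it is the merge base.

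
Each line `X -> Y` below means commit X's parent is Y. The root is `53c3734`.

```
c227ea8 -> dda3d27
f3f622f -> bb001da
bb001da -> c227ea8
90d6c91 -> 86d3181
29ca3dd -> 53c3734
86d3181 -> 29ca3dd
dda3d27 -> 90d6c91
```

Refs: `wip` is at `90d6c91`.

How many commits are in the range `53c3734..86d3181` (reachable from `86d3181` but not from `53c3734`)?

Reachable from 86d3181: {29ca3dd, 53c3734, 86d3181}.
Reachable from 53c3734: {53c3734}.
In 86d3181's history but not 53c3734's: {29ca3dd, 86d3181} — 2 commits.

2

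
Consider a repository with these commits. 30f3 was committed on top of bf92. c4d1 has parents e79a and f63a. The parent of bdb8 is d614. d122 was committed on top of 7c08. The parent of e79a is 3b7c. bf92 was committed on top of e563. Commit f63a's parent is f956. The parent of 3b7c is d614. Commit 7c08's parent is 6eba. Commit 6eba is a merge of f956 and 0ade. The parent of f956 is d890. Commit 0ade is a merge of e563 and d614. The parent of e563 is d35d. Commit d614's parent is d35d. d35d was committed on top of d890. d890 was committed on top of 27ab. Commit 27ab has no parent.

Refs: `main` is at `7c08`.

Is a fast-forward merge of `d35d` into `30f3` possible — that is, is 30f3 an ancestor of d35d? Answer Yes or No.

A fast-forward from 30f3 to d35d is possible iff 30f3 is an ancestor of d35d.
Ancestors of d35d: {27ab, d35d, d890}.
30f3 is not among them, so fast-forward is not possible.

No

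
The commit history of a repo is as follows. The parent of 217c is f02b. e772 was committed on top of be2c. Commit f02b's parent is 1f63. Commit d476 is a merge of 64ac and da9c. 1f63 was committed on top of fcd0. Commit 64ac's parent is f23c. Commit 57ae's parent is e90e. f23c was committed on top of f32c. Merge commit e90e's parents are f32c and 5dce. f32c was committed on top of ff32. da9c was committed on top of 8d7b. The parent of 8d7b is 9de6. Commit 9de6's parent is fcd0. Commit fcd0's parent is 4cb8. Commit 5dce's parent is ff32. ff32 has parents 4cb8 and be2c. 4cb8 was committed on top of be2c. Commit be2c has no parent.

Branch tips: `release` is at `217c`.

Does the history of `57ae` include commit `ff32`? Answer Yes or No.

Ancestors of 57ae (commits reachable by following parents): {4cb8, 57ae, 5dce, be2c, e90e, f32c, ff32}.
ff32 is in that set, so it is an ancestor of 57ae.

Yes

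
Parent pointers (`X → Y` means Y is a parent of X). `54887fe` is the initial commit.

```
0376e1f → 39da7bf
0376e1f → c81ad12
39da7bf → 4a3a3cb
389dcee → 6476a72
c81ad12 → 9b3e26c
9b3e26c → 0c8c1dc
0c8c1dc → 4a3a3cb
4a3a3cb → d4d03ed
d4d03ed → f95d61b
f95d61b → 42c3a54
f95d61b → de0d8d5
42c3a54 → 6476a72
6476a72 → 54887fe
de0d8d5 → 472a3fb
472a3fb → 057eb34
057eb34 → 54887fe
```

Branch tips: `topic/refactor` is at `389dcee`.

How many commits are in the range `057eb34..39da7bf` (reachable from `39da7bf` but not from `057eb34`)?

8

Reachable from 39da7bf: {057eb34, 39da7bf, 42c3a54, 472a3fb, 4a3a3cb, 54887fe, 6476a72, d4d03ed, de0d8d5, f95d61b}.
Reachable from 057eb34: {057eb34, 54887fe}.
In 39da7bf's history but not 057eb34's: {39da7bf, 42c3a54, 472a3fb, 4a3a3cb, 6476a72, d4d03ed, de0d8d5, f95d61b} — 8 commits.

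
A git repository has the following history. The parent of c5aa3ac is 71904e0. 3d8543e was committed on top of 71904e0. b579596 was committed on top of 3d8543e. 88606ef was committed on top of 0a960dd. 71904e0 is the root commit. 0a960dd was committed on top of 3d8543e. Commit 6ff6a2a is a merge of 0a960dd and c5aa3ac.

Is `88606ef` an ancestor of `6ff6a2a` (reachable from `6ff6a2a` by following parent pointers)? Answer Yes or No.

No

Ancestors of 6ff6a2a: {0a960dd, 3d8543e, 6ff6a2a, 71904e0, c5aa3ac}.
88606ef is not in that set, so it is not an ancestor of 6ff6a2a.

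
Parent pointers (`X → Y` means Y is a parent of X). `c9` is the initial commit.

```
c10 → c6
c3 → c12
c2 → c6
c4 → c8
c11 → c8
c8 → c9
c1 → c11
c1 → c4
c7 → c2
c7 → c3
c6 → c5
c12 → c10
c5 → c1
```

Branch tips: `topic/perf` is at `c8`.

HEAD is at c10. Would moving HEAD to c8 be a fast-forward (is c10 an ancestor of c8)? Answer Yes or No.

No

A fast-forward from c10 to c8 is possible iff c10 is an ancestor of c8.
Ancestors of c8: {c8, c9}.
c10 is not among them, so fast-forward is not possible.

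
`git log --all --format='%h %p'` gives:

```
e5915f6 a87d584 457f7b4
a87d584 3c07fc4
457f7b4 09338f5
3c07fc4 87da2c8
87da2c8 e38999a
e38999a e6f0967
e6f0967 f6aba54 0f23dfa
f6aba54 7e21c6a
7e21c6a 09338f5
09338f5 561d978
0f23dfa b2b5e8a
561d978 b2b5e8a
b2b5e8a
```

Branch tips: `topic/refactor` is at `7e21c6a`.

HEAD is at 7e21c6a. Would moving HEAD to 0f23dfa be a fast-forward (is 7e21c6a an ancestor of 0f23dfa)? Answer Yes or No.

A fast-forward from 7e21c6a to 0f23dfa is possible iff 7e21c6a is an ancestor of 0f23dfa.
Ancestors of 0f23dfa: {0f23dfa, b2b5e8a}.
7e21c6a is not among them, so fast-forward is not possible.

No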